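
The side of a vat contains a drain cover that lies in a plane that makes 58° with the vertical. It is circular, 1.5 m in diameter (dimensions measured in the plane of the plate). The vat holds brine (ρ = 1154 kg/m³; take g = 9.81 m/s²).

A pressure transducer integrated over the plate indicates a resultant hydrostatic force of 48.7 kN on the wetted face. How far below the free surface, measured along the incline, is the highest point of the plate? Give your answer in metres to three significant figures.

y_top ≈ 3.84 m

γ = ρg = 1154 × 9.81 / 1000 = 11.32074 kN/m³.
A = π(0.75)² = 1.76715 m².
From F = γ·h_c·A, the centroid depth is h_c = 48.7/(11.32074 × 1.76715) = 2.43434 m.
The plate makes 58° with the vertical, i.e. θ = 90° − 58° = 32° to the horizontal. Measuring y along the incline from the free-surface line, vertical depth h = y·sinθ with sinθ = 0.529919.
Along the incline, y_c = h_c/sinθ = 2.43434/0.529919 = 4.5938 m.
The centroid is at the centre, 0.75 m below the top of the plate, so the highest point sits at y_top = 4.5938 − 0.75 = 3.8438 m along the incline.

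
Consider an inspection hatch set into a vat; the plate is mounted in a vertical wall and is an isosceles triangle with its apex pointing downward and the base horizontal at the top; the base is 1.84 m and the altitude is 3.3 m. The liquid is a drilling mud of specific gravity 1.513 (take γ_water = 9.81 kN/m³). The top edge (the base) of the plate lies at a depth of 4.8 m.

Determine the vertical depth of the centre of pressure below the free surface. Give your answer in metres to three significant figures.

h_p = 6.00 m

γ = 1.513 × 9.81 = 14.84253 kN/m³.
With the apex down, the centroid sits h/3 = 3.3/3 = 1.1 m below the base (the top edge), so the centroid depth is h_c = 4.8 + 1.1 = 5.9 m.
A = ½ × 1.84 × 3.3 = 3.036 m².
Resultant F = γ·h_c·A = 14.84253 × 5.9 × 3.036 = 265.865 kN.
I_c = b·h³/36 = 1.84 × 3.3³/36 = 1.83678 m⁴.
Centre of pressure: y_p = y_c + I_c/(y_c·A) = 5.9 + 1.83678/(5.9 × 3.036) = 5.9 + 0.102542 = 6.00254 m along the plane.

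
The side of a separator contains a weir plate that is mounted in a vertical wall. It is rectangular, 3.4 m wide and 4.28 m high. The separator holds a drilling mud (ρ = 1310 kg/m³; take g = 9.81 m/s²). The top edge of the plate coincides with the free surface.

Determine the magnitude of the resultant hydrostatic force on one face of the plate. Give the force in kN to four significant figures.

F ≈ 400.2 kN

γ = ρg = 1310 × 9.81 / 1000 = 12.8511 kN/m³.
The centroid lies 4.28/2 = 2.14 m below the top edge, so the centroid depth is h_c = 2.14 m.
A = 3.4 × 4.28 = 14.552 m².
Resultant F = γ·h_c·A = 12.8511 × 2.14 × 14.552 = 400.2 kN.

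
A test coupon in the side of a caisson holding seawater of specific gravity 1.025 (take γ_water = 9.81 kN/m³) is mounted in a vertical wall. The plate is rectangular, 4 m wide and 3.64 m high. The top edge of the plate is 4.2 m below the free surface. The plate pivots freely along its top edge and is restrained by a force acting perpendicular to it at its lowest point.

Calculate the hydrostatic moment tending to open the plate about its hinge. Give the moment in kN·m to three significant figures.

M ≈ 1770 kN·m

γ = 1.025 × 9.81 = 10.05525 kN/m³.
The centroid lies 3.64/2 = 1.82 m below the top edge, so the centroid depth is h_c = 4.2 + 1.82 = 6.02 m.
A = 4 × 3.64 = 14.56 m².
Resultant F = γ·h_c·A = 10.05525 × 6.02 × 14.56 = 881.355 kN.
I_c = b·h³/12 = 4 × 3.64³/12 = 16.0762 m⁴.
Centre of pressure: y_p = y_c + I_c/(y_c·A) = 6.02 + 16.0762/(6.02 × 14.56) = 6.02 + 0.183411 = 6.20341 m along the plane.
The resultant acts 1.82 + 0.183411 = 2.00341 m (along the plate) below the hinge at the top edge, so the moment about the hinge is M = F × 2.00341 = 881.355 × 2.00341 = 1765.72 kN·m.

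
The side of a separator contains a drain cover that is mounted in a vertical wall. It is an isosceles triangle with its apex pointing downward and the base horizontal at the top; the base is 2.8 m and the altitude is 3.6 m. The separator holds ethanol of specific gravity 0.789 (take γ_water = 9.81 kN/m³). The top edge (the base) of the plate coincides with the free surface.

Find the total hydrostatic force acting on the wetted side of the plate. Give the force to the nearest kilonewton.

γ = 0.789 × 9.81 = 7.74009 kN/m³.
With the apex down, the centroid sits h/3 = 3.6/3 = 1.2 m below the base (the top edge), so the centroid depth is h_c = 1.2 m.
A = ½ × 2.8 × 3.6 = 5.04 m².
Resultant F = γ·h_c·A = 7.74009 × 1.2 × 5.04 = 46.8121 kN.

F ≈ 47 kN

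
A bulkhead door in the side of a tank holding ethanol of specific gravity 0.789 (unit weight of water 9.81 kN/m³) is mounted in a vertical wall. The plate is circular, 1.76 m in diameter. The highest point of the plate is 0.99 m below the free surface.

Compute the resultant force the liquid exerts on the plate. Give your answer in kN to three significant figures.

γ = 0.789 × 9.81 = 7.74009 kN/m³.
The centroid is at the centre, 0.88 m below the top of the plate, so the centroid depth is h_c = 0.99 + 0.88 = 1.87 m.
A = π(0.88)² = 2.43285 m².
Resultant F = γ·h_c·A = 7.74009 × 1.87 × 2.43285 = 35.213 kN.

F ≈ 35.2 kN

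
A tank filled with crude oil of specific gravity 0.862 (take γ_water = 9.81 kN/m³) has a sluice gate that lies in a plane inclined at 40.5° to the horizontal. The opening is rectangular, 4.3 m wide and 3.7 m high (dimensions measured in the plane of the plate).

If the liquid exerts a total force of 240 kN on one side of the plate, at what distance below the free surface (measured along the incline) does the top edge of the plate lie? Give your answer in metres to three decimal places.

γ = 0.862 × 9.81 = 8.45622 kN/m³.
A = 4.3 × 3.7 = 15.91 m².
From F = γ·h_c·A, the centroid depth is h_c = 240/(8.45622 × 15.91) = 1.78388 m.
Let θ = 40.5° be the plate's angle to the horizontal; measure y along the incline from where the plane meets the free surface. Vertical depth h = y·sinθ with sinθ = 0.649448.
Along the incline, y_c = h_c/sinθ = 1.78388/0.649448 = 2.74676 m.
The centroid lies 3.7/2 = 1.85 m below the top edge, so the top edge sits at y_top = 2.74676 − 1.85 = 0.89676 m along the incline.

y_top ≈ 0.897 m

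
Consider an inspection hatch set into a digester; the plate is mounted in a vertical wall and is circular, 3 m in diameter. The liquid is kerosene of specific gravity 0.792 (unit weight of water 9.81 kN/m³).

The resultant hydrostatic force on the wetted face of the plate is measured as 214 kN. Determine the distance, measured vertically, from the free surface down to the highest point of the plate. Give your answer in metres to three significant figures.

γ = 0.792 × 9.81 = 7.76952 kN/m³.
A = π(1.5)² = 7.06858 m².
From F = γ·h_c·A, the centroid depth is h_c = 214/(7.76952 × 7.06858) = 3.89661 m.
The centroid is at the centre, 1.5 m below the top of the plate, so the highest point sits at h_top = 3.89661 − 1.5 = 2.39661 m below the surface.

d_top ≈ 2.40 m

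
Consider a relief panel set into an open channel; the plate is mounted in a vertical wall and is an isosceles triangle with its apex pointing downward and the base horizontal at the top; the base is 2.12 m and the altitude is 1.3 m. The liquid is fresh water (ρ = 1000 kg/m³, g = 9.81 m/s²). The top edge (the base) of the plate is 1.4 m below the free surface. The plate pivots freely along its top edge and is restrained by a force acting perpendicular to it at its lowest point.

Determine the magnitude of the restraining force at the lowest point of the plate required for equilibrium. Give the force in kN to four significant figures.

P ≈ 9.237 kN

γ = ρg = 1000 × 9.81 = 9810 N/m³ = 9.81 kN/m³.
With the apex down, the centroid sits h/3 = 1.3/3 = 0.433333 m below the base (the top edge), so the centroid depth is h_c = 1.4 + 0.433333 = 1.83333 m.
A = ½ × 2.12 × 1.3 = 1.378 m².
Resultant F = γ·h_c·A = 9.81 × 1.83333 × 1.378 = 24.7833 kN.
I_c = b·h³/36 = 2.12 × 1.3³/36 = 0.129379 m⁴.
Centre of pressure: y_p = y_c + I_c/(y_c·A) = 1.83333 + 0.129379/(1.83333 × 1.378) = 1.83333 + 0.0512123 = 1.88454 m along the plane.
The resultant acts 0.433333 + 0.0512123 = 0.484545 m (along the plate) below the hinge at the top edge, so the moment about the hinge is M = F × 0.484545 = 24.7833 × 0.484545 = 12.0086 kN·m.
A normal force at the bottom, 1.3 m from the hinge, must supply this moment: P = 12.0086/1.3 = 9.23738 kN.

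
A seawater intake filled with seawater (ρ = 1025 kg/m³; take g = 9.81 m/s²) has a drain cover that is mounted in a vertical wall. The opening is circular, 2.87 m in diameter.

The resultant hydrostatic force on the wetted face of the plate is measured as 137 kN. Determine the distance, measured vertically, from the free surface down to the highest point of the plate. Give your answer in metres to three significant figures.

γ = ρg = 1025 × 9.81 / 1000 = 10.05525 kN/m³.
A = π(1.435)² = 6.46925 m².
From F = γ·h_c·A, the centroid depth is h_c = 137/(10.05525 × 6.46925) = 2.10607 m.
The centroid is at the centre, 1.435 m below the top of the plate, so the highest point sits at h_top = 2.10607 − 1.435 = 0.67107 m below the surface.

d_top ≈ 0.671 m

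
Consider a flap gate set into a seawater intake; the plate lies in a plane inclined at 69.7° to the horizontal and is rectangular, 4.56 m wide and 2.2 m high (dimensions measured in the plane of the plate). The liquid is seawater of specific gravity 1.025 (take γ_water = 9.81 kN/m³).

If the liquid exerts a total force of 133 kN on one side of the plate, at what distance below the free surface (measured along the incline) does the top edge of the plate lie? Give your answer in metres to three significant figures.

γ = 1.025 × 9.81 = 10.05525 kN/m³.
A = 4.56 × 2.2 = 10.032 m².
From F = γ·h_c·A, the centroid depth is h_c = 133/(10.05525 × 10.032) = 1.31847 m.
Let θ = 69.7° be the plate's angle to the horizontal; measure y along the incline from where the plane meets the free surface. Vertical depth h = y·sinθ with sinθ = 0.937889.
Along the incline, y_c = h_c/sinθ = 1.31847/0.937889 = 1.40578 m.
The centroid lies 2.2/2 = 1.1 m below the top edge, so the top edge sits at y_top = 1.40578 − 1.1 = 0.30578 m along the incline.

y_top ≈ 0.306 m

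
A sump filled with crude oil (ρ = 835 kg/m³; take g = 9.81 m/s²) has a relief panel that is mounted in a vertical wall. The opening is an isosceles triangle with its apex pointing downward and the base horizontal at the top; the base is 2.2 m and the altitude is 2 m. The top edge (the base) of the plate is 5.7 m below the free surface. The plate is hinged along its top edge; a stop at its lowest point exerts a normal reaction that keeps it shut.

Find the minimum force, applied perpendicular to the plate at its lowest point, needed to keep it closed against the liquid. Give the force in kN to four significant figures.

P ≈ 40.25 kN

γ = ρg = 835 × 9.81 / 1000 = 8.19135 kN/m³.
With the apex down, the centroid sits h/3 = 2/3 = 0.666667 m below the base (the top edge), so the centroid depth is h_c = 5.7 + 0.666667 = 6.36667 m.
A = ½ × 2.2 × 2 = 2.2 m².
Resultant F = γ·h_c·A = 8.19135 × 6.36667 × 2.2 = 114.734 kN.
I_c = b·h³/36 = 2.2 × 2³/36 = 0.488889 m⁴.
Centre of pressure: y_p = y_c + I_c/(y_c·A) = 6.36667 + 0.488889/(6.36667 × 2.2) = 6.36667 + 0.034904 = 6.40157 m along the plane.
The resultant acts 0.666667 + 0.034904 = 0.701571 m (along the plate) below the hinge at the top edge, so the moment about the hinge is M = F × 0.701571 = 114.734 × 0.701571 = 80.494 kN·m.
A normal force at the bottom, 2 m from the hinge, must supply this moment: P = 80.494/2 = 40.247 kN.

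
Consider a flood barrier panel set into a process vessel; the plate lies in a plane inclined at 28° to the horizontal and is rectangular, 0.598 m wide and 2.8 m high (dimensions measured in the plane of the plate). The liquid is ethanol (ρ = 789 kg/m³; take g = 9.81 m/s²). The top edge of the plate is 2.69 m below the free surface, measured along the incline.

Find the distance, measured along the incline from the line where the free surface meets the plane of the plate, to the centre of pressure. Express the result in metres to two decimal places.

y_p = 4.25 m

γ = ρg = 789 × 9.81 / 1000 = 7.74009 kN/m³.
Let θ = 28° be the plate's angle to the horizontal; measure y along the incline from where the plane meets the free surface. Vertical depth h = y·sinθ with sinθ = 0.469472.
The centroid lies 2.8/2 = 1.4 m below the top edge, so y_c = 2.69 + 1.4 = 4.09 m and h_c = 4.09 × 0.469472 = 1.92014 m.
A = 0.598 × 2.8 = 1.6744 m².
Resultant F = γ·h_c·A = 7.74009 × 1.92014 × 1.6744 = 24.885 kN.
I_c = b·h³/12 = 0.598 × 2.8³/12 = 1.09394 m⁴.
Centre of pressure: y_p = y_c + I_c/(y_c·A) = 4.09 + 1.09394/(4.09 × 1.6744) = 4.09 + 0.159739 = 4.24974 m along the plane.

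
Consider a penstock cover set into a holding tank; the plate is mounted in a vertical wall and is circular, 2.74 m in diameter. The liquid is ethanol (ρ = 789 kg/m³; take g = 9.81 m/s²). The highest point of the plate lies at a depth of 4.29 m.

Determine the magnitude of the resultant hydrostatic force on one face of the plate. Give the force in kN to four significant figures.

F ≈ 258.3 kN

γ = ρg = 789 × 9.81 / 1000 = 7.74009 kN/m³.
The centroid is at the centre, 1.37 m below the top of the plate, so the centroid depth is h_c = 4.29 + 1.37 = 5.66 m.
A = π(1.37)² = 5.89646 m².
Resultant F = γ·h_c·A = 7.74009 × 5.66 × 5.89646 = 258.317 kN.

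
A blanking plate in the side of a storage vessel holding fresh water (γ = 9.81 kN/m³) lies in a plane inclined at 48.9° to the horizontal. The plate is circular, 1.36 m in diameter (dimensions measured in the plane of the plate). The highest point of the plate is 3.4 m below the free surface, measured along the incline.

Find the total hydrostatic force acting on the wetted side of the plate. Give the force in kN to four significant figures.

F ≈ 43.81 kN

γ = 9.81 kN/m³.
Let θ = 48.9° be the plate's angle to the horizontal; measure y along the incline from where the plane meets the free surface. Vertical depth h = y·sinθ with sinθ = 0.753563.
The centroid is at the centre, 0.68 m below the top of the plate, so y_c = 3.4 + 0.68 = 4.08 m and h_c = 4.08 × 0.753563 = 3.07454 m.
A = π(0.68)² = 1.45267 m².
Resultant F = γ·h_c·A = 9.81 × 3.07454 × 1.45267 = 43.8143 kN.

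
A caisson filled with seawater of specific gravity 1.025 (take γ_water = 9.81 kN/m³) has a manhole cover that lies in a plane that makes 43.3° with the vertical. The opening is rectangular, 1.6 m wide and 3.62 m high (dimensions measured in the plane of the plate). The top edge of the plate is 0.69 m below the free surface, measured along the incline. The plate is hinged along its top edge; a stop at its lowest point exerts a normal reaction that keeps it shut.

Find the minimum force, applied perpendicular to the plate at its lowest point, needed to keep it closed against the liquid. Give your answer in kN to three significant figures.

P ≈ 65.8 kN

γ = 1.025 × 9.81 = 10.05525 kN/m³.
The plate makes 43.3° with the vertical, i.e. θ = 90° − 43.3° = 46.7° to the horizontal. Measuring y along the incline from the free-surface line, vertical depth h = y·sinθ with sinθ = 0.727773.
The centroid lies 3.62/2 = 1.81 m below the top edge, so y_c = 0.69 + 1.81 = 2.5 m and h_c = 2.5 × 0.727773 = 1.81943 m.
A = 1.6 × 3.62 = 5.792 m².
Resultant F = γ·h_c·A = 10.05525 × 1.81943 × 5.792 = 105.964 kN.
I_c = b·h³/12 = 1.6 × 3.62³/12 = 6.32506 m⁴.
Centre of pressure: y_p = y_c + I_c/(y_c·A) = 2.5 + 6.32506/(2.5 × 5.792) = 2.5 + 0.436814 = 2.93681 m along the plane.
The resultant acts 1.81 + 0.436814 = 2.24681 m (along the plate) below the hinge at the top edge, so the moment about the hinge is M = F × 2.24681 = 105.964 × 2.24681 = 238.081 kN·m.
A normal force at the bottom, 3.62 m from the hinge, must supply this moment: P = 238.081/3.62 = 65.7682 kN.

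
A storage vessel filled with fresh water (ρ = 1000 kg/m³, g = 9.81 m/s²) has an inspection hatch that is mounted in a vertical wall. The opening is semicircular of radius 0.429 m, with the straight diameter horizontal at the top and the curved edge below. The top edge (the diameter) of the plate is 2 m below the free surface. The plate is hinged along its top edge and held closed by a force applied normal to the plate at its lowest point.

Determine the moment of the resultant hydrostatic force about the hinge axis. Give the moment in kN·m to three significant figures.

M ≈ 1.16 kN·m

γ = ρg = 1000 × 9.81 = 9810 N/m³ = 9.81 kN/m³.
The centroid of a semicircle lies 4r/(3π) = 0.182073 m from the diameter, here below the top edge, so the centroid depth is h_c = 2 + 0.182073 = 2.18207 m.
A = πr²/2 = π × 0.429²/2 = 0.289091 m².
Resultant F = γ·h_c·A = 9.81 × 2.18207 × 0.289091 = 6.18831 kN.
I_c = (π/8 − 8/(9π))·r⁴ = 0.109757 × 0.429⁴ = 0.00371759 m⁴.
Centre of pressure: y_p = y_c + I_c/(y_c·A) = 2.18207 + 0.00371759/(2.18207 × 0.289091) = 2.18207 + 0.0058933 = 2.18796 m along the plane.
The resultant acts 0.182073 + 0.0058933 = 0.187966 m (along the plate) below the hinge at the top edge, so the moment about the hinge is M = F × 0.187966 = 6.18831 × 0.187966 = 1.16319 kN·m.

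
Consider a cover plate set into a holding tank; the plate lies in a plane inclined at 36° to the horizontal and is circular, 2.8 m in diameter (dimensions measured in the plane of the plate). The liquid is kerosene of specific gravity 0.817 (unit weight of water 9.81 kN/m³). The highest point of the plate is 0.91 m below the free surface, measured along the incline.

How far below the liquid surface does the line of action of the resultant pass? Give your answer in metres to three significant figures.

h_p = 1.48 m

γ = 0.817 × 9.81 = 8.01477 kN/m³.
Let θ = 36° be the plate's angle to the horizontal; measure y along the incline from where the plane meets the free surface. Vertical depth h = y·sinθ with sinθ = 0.587785.
The centroid is at the centre, 1.4 m below the top of the plate, so y_c = 0.91 + 1.4 = 2.31 m and h_c = 2.31 × 0.587785 = 1.35778 m.
A = π(1.4)² = 6.15752 m².
Resultant F = γ·h_c·A = 8.01477 × 1.35778 × 6.15752 = 67.0079 kN.
I_c = πr⁴/4 = π × 1.4⁴/4 = 3.01719 m⁴.
Centre of pressure: y_p = y_c + I_c/(y_c·A) = 2.31 + 3.01719/(2.31 × 6.15752) = 2.31 + 0.212122 = 2.52212 m along the plane.
Vertically, h_p = y_p·sinθ = 2.52212 × 0.587785 = 1.48246 m.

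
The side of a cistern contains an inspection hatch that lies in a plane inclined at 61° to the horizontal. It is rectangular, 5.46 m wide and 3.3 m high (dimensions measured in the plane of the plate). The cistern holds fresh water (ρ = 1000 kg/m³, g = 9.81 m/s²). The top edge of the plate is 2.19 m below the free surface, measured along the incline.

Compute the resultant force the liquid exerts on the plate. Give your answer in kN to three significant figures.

γ = ρg = 1000 × 9.81 = 9810 N/m³ = 9.81 kN/m³.
Let θ = 61° be the plate's angle to the horizontal; measure y along the incline from where the plane meets the free surface. Vertical depth h = y·sinθ with sinθ = 0.874620.
The centroid lies 3.3/2 = 1.65 m below the top edge, so y_c = 2.19 + 1.65 = 3.84 m and h_c = 3.84 × 0.874620 = 3.35854 m.
A = 5.46 × 3.3 = 18.018 m².
Resultant F = γ·h_c·A = 9.81 × 3.35854 × 18.018 = 593.644 kN.

F ≈ 594 kN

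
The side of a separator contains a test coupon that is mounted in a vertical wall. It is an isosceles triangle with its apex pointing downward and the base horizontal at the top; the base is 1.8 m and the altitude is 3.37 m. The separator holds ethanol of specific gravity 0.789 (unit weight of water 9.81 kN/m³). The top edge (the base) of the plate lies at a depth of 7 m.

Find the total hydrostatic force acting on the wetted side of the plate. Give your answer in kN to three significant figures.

γ = 0.789 × 9.81 = 7.74009 kN/m³.
With the apex down, the centroid sits h/3 = 3.37/3 = 1.12333 m below the base (the top edge), so the centroid depth is h_c = 7 + 1.12333 = 8.12333 m.
A = ½ × 1.8 × 3.37 = 3.033 m².
Resultant F = γ·h_c·A = 7.74009 × 8.12333 × 3.033 = 190.701 kN.

F ≈ 191 kN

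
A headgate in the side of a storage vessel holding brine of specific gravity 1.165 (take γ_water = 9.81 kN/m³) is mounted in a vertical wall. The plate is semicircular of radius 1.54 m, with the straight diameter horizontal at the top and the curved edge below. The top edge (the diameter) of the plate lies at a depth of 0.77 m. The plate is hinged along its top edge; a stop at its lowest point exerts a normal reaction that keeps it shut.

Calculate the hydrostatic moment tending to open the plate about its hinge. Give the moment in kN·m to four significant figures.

γ = 1.165 × 9.81 = 11.42865 kN/m³.
The centroid of a semicircle lies 4r/(3π) = 0.653596 m from the diameter, here below the top edge, so the centroid depth is h_c = 0.77 + 0.653596 = 1.4236 m.
A = πr²/2 = π × 1.54²/2 = 3.7253 m².
Resultant F = γ·h_c·A = 11.42865 × 1.4236 × 3.7253 = 60.61 kN.
I_c = (π/8 − 8/(9π))·r⁴ = 0.109757 × 1.54⁴ = 0.617327 m⁴.
Centre of pressure: y_p = y_c + I_c/(y_c·A) = 1.4236 + 0.617327/(1.4236 × 3.7253) = 1.4236 + 0.116404 = 1.54 m along the plane.
The resultant acts 0.653596 + 0.116404 = 0.77 m (along the plate) below the hinge at the top edge, so the moment about the hinge is M = F × 0.77 = 60.61 × 0.77 = 46.6697 kN·m.

M ≈ 46.67 kN·m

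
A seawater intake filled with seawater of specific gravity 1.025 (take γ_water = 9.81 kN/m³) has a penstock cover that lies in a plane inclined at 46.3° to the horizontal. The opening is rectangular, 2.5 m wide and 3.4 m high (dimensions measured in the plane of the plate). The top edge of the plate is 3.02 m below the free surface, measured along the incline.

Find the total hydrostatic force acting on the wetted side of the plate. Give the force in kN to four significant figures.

γ = 1.025 × 9.81 = 10.05525 kN/m³.
Let θ = 46.3° be the plate's angle to the horizontal; measure y along the incline from where the plane meets the free surface. Vertical depth h = y·sinθ with sinθ = 0.722967.
The centroid lies 3.4/2 = 1.7 m below the top edge, so y_c = 3.02 + 1.7 = 4.72 m and h_c = 4.72 × 0.722967 = 3.4124 m.
A = 2.5 × 3.4 = 8.5 m².
Resultant F = γ·h_c·A = 10.05525 × 3.4124 × 8.5 = 291.657 kN.

F ≈ 291.7 kN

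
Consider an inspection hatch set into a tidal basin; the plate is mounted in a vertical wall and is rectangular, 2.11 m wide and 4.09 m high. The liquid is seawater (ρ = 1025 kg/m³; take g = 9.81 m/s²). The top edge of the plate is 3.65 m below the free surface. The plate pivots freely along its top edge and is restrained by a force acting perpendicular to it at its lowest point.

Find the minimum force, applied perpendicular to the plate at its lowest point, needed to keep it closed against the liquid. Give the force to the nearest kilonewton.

P ≈ 277 kN

γ = ρg = 1025 × 9.81 / 1000 = 10.05525 kN/m³.
The centroid lies 4.09/2 = 2.045 m below the top edge, so the centroid depth is h_c = 3.65 + 2.045 = 5.695 m.
A = 2.11 × 4.09 = 8.6299 m².
Resultant F = γ·h_c·A = 10.05525 × 5.695 × 8.6299 = 494.188 kN.
I_c = b·h³/12 = 2.11 × 4.09³/12 = 12.0302 m⁴.
Centre of pressure: y_p = y_c + I_c/(y_c·A) = 5.695 + 12.0302/(5.695 × 8.6299) = 5.695 + 0.244779 = 5.93978 m along the plane.
The resultant acts 2.045 + 0.244779 = 2.28978 m (along the plate) below the hinge at the top edge, so the moment about the hinge is M = F × 2.28978 = 494.188 × 2.28978 = 1131.58 kN·m.
A normal force at the bottom, 4.09 m from the hinge, must supply this moment: P = 1131.58/4.09 = 276.67 kN.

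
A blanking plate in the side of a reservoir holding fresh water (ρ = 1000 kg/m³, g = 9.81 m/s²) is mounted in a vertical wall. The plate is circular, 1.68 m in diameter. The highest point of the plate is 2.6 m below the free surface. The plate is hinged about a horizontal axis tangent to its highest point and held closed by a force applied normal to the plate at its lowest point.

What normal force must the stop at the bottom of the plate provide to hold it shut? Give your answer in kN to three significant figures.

γ = ρg = 1000 × 9.81 = 9810 N/m³ = 9.81 kN/m³.
The centroid is at the centre, 0.84 m below the top of the plate, so the centroid depth is h_c = 2.6 + 0.84 = 3.44 m.
A = π(0.84)² = 2.21671 m².
Resultant F = γ·h_c·A = 9.81 × 3.44 × 2.21671 = 74.806 kN.
I_c = πr⁴/4 = π × 0.84⁴/4 = 0.391027 m⁴.
Centre of pressure: y_p = y_c + I_c/(y_c·A) = 3.44 + 0.391027/(3.44 × 2.21671) = 3.44 + 0.051279 = 3.49128 m along the plane.
The resultant acts 0.84 + 0.051279 = 0.891279 m (along the plate) below the hinge at the top edge, so the moment about the hinge is M = F × 0.891279 = 74.806 × 0.891279 = 66.673 kN·m.
A normal force at the bottom, 1.68 m from the hinge, must supply this moment: P = 66.673/1.68 = 39.6863 kN.

P ≈ 39.7 kN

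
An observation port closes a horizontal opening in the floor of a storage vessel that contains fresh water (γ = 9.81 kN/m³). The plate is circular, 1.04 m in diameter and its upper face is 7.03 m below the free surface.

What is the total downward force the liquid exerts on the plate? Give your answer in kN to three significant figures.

γ = 9.81 kN/m³.
The plate is horizontal, so pressure is uniform at p = γ·h = 9.81 × 7.03 = 68.9643 kN/m².
A = π(0.52)² = 0.849487 m².
F = p·A = 68.9643 × 0.849487 = 58.5843 kN.

F ≈ 58.6 kN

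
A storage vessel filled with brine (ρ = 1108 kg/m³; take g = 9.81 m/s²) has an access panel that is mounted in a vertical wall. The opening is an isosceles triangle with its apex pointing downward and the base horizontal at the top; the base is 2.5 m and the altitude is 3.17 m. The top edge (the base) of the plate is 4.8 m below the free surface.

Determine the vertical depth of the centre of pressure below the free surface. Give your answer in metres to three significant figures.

h_p = 5.95 m

γ = ρg = 1108 × 9.81 / 1000 = 10.86948 kN/m³.
With the apex down, the centroid sits h/3 = 3.17/3 = 1.05667 m below the base (the top edge), so the centroid depth is h_c = 4.8 + 1.05667 = 5.85667 m.
A = ½ × 2.5 × 3.17 = 3.9625 m².
Resultant F = γ·h_c·A = 10.86948 × 5.85667 × 3.9625 = 252.249 kN.
I_c = b·h³/36 = 2.5 × 3.17³/36 = 2.21215 m⁴.
Centre of pressure: y_p = y_c + I_c/(y_c·A) = 5.85667 + 2.21215/(5.85667 × 3.9625) = 5.85667 + 0.0953223 = 5.95199 m along the plane.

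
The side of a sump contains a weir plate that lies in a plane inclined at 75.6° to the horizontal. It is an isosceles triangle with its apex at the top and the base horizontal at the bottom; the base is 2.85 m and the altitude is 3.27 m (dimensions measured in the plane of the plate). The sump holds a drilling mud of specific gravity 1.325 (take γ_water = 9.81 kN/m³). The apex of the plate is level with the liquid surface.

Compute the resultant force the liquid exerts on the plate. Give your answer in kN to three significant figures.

γ = 1.325 × 9.81 = 12.99825 kN/m³.
Let θ = 75.6° be the plate's angle to the horizontal; measure y along the incline from where the plane meets the free surface. Vertical depth h = y·sinθ with sinθ = 0.968583.
With the apex up, the centroid sits 2h/3 = 2 × 3.27/3 = 2.18 m below the apex, so y_c = 2.18 m and h_c = 2.18 × 0.968583 = 2.11151 m.
A = ½ × 2.85 × 3.27 = 4.65975 m².
Resultant F = γ·h_c·A = 12.99825 × 2.11151 × 4.65975 = 127.891 kN.

F ≈ 128 kN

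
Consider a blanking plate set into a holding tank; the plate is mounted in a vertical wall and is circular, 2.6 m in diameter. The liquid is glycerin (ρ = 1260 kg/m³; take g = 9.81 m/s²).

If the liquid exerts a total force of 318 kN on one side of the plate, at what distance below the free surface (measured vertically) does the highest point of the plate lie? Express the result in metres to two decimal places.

d_top ≈ 3.55 m

γ = ρg = 1260 × 9.81 / 1000 = 12.3606 kN/m³.
A = π(1.3)² = 5.30929 m².
From F = γ·h_c·A, the centroid depth is h_c = 318/(12.3606 × 5.30929) = 4.84564 m.
The centroid is at the centre, 1.3 m below the top of the plate, so the highest point sits at h_top = 4.84564 − 1.3 = 3.54564 m below the surface.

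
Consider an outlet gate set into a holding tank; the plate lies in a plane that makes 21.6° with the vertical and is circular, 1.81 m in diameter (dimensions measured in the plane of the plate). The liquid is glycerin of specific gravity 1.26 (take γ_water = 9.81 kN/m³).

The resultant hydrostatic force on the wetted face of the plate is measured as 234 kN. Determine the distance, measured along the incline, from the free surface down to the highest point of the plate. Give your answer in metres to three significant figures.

γ = 1.26 × 9.81 = 12.3606 kN/m³.
A = π(0.905)² = 2.57304 m².
From F = γ·h_c·A, the centroid depth is h_c = 234/(12.3606 × 2.57304) = 7.35749 m.
The plate makes 21.6° with the vertical, i.e. θ = 90° − 21.6° = 68.4° to the horizontal. Measuring y along the incline from the free-surface line, vertical depth h = y·sinθ with sinθ = 0.929776.
Along the incline, y_c = h_c/sinθ = 7.35749/0.929776 = 7.91319 m.
The centroid is at the centre, 0.905 m below the top of the plate, so the highest point sits at y_top = 7.91319 − 0.905 = 7.00819 m along the incline.

y_top ≈ 7.01 m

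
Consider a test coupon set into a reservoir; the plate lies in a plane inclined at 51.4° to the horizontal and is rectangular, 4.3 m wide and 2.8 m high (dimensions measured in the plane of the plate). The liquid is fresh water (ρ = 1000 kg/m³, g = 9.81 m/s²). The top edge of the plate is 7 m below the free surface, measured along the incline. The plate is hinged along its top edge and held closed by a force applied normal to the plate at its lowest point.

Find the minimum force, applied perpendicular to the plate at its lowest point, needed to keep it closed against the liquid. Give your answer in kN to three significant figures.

γ = ρg = 1000 × 9.81 = 9810 N/m³ = 9.81 kN/m³.
Let θ = 51.4° be the plate's angle to the horizontal; measure y along the incline from where the plane meets the free surface. Vertical depth h = y·sinθ with sinθ = 0.781520.
The centroid lies 2.8/2 = 1.4 m below the top edge, so y_c = 7 + 1.4 = 8.4 m and h_c = 8.4 × 0.781520 = 6.56477 m.
A = 4.3 × 2.8 = 12.04 m².
Resultant F = γ·h_c·A = 9.81 × 6.56477 × 12.04 = 775.381 kN.
I_c = b·h³/12 = 4.3 × 2.8³/12 = 7.86613 m⁴.
Centre of pressure: y_p = y_c + I_c/(y_c·A) = 8.4 + 7.86613/(8.4 × 12.04) = 8.4 + 0.0777777 = 8.47778 m along the plane.
The resultant acts 1.4 + 0.0777777 = 1.47778 m (along the plate) below the hinge at the top edge, so the moment about the hinge is M = F × 1.47778 = 775.381 × 1.47778 = 1145.84 kN·m.
A normal force at the bottom, 2.8 m from the hinge, must supply this moment: P = 1145.84/2.8 = 409.229 kN.

P ≈ 409 kN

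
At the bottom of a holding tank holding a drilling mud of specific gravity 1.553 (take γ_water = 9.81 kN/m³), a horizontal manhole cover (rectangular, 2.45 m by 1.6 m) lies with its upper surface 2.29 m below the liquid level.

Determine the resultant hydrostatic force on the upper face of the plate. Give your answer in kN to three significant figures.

γ = 1.553 × 9.81 = 15.23493 kN/m³.
The plate is horizontal, so pressure is uniform at p = γ·h = 15.23493 × 2.29 = 34.888 kN/m².
A = 2.45 × 1.6 = 3.92 m².
F = p·A = 34.888 × 3.92 = 136.761 kN.

F ≈ 137 kN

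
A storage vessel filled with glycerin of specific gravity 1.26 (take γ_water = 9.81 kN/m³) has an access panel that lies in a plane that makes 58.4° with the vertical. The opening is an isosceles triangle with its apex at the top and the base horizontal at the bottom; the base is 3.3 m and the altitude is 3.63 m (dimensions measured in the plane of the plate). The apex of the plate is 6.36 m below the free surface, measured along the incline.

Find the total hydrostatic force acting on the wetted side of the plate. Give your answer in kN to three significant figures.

F ≈ 341 kN

γ = 1.26 × 9.81 = 12.3606 kN/m³.
The plate makes 58.4° with the vertical, i.e. θ = 90° − 58.4° = 31.6° to the horizontal. Measuring y along the incline from the free-surface line, vertical depth h = y·sinθ with sinθ = 0.523986.
With the apex up, the centroid sits 2h/3 = 2 × 3.63/3 = 2.42 m below the apex, so y_c = 6.36 + 2.42 = 8.78 m and h_c = 8.78 × 0.523986 = 4.6006 m.
A = ½ × 3.3 × 3.63 = 5.9895 m².
Resultant F = γ·h_c·A = 12.3606 × 4.6006 × 5.9895 = 340.6 kN.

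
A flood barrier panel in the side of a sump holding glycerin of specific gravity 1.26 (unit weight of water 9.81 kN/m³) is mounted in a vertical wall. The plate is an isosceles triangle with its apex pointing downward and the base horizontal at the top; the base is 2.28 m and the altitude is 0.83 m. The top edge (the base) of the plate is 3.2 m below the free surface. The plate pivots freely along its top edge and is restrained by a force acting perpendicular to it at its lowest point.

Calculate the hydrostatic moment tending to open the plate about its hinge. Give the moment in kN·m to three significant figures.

γ = 1.26 × 9.81 = 12.3606 kN/m³.
With the apex down, the centroid sits h/3 = 0.83/3 = 0.276667 m below the base (the top edge), so the centroid depth is h_c = 3.2 + 0.276667 = 3.47667 m.
A = ½ × 2.28 × 0.83 = 0.9462 m².
Resultant F = γ·h_c·A = 12.3606 × 3.47667 × 0.9462 = 40.6617 kN.
I_c = b·h³/36 = 2.28 × 0.83³/36 = 0.0362132 m⁴.
Centre of pressure: y_p = y_c + I_c/(y_c·A) = 3.47667 + 0.0362132/(3.47667 × 0.9462) = 3.47667 + 0.0110083 = 3.48768 m along the plane.
The resultant acts 0.276667 + 0.0110083 = 0.287675 m (along the plate) below the hinge at the top edge, so the moment about the hinge is M = F × 0.287675 = 40.6617 × 0.287675 = 11.6974 kN·m.

M ≈ 11.7 kN·m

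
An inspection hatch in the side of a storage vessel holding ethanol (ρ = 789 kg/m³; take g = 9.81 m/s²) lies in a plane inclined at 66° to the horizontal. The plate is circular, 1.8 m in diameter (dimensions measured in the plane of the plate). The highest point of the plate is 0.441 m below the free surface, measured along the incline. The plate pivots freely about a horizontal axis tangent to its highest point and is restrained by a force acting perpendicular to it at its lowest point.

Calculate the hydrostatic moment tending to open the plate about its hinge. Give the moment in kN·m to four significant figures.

γ = ρg = 789 × 9.81 / 1000 = 7.74009 kN/m³.
Let θ = 66° be the plate's angle to the horizontal; measure y along the incline from where the plane meets the free surface. Vertical depth h = y·sinθ with sinθ = 0.913545.
The centroid is at the centre, 0.9 m below the top of the plate, so y_c = 0.441 + 0.9 = 1.341 m and h_c = 1.341 × 0.913545 = 1.22506 m.
A = π(0.9)² = 2.54469 m².
Resultant F = γ·h_c·A = 7.74009 × 1.22506 × 2.54469 = 24.1289 kN.
I_c = πr⁴/4 = π × 0.9⁴/4 = 0.5153 m⁴.
Centre of pressure: y_p = y_c + I_c/(y_c·A) = 1.341 + 0.5153/(1.341 × 2.54469) = 1.341 + 0.151007 = 1.49201 m along the plane.
The resultant acts 0.9 + 0.151007 = 1.05101 m (along the plate) below the hinge at the top edge, so the moment about the hinge is M = F × 1.05101 = 24.1289 × 1.05101 = 25.3597 kN·m.

M ≈ 25.36 kN·m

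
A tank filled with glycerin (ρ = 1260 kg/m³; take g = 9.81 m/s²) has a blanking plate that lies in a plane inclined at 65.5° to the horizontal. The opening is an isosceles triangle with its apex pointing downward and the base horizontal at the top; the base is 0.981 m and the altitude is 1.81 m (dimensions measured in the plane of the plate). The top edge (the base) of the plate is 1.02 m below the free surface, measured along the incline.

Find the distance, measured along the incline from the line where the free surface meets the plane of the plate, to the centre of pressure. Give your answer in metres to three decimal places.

y_p = 1.735 m

γ = ρg = 1260 × 9.81 / 1000 = 12.3606 kN/m³.
Let θ = 65.5° be the plate's angle to the horizontal; measure y along the incline from where the plane meets the free surface. Vertical depth h = y·sinθ with sinθ = 0.909961.
With the apex down, the centroid sits h/3 = 1.81/3 = 0.603333 m below the base (the top edge), so y_c = 1.02 + 0.603333 = 1.62333 m and h_c = 1.62333 × 0.909961 = 1.47717 m.
A = ½ × 0.981 × 1.81 = 0.887805 m².
Resultant F = γ·h_c·A = 12.3606 × 1.47717 × 0.887805 = 16.2102 kN.
I_c = b·h³/36 = 0.981 × 1.81³/36 = 0.161585 m⁴.
Centre of pressure: y_p = y_c + I_c/(y_c·A) = 1.62333 + 0.161585/(1.62333 × 0.887805) = 1.62333 + 0.112118 = 1.73545 m along the plane.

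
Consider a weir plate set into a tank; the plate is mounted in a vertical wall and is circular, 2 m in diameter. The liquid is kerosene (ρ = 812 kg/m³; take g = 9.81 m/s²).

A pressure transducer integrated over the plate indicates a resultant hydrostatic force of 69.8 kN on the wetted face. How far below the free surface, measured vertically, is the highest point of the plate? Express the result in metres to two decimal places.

d_top ≈ 1.79 m

γ = ρg = 812 × 9.81 / 1000 = 7.96572 kN/m³.
A = π(1)² = 3.14159 m².
From F = γ·h_c·A, the centroid depth is h_c = 69.8/(7.96572 × 3.14159) = 2.78921 m.
The centroid is at the centre, 1 m below the top of the plate, so the highest point sits at h_top = 2.78921 − 1 = 1.78921 m below the surface.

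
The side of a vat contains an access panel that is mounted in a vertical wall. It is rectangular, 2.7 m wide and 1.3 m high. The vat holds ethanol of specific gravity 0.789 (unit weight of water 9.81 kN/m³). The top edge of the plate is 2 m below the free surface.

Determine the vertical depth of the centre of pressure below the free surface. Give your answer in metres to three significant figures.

h_p = 2.70 m

γ = 0.789 × 9.81 = 7.74009 kN/m³.
The centroid lies 1.3/2 = 0.65 m below the top edge, so the centroid depth is h_c = 2 + 0.65 = 2.65 m.
A = 2.7 × 1.3 = 3.51 m².
Resultant F = γ·h_c·A = 7.74009 × 2.65 × 3.51 = 71.9944 kN.
I_c = b·h³/12 = 2.7 × 1.3³/12 = 0.494325 m⁴.
Centre of pressure: y_p = y_c + I_c/(y_c·A) = 2.65 + 0.494325/(2.65 × 3.51) = 2.65 + 0.0531447 = 2.70314 m along the plane.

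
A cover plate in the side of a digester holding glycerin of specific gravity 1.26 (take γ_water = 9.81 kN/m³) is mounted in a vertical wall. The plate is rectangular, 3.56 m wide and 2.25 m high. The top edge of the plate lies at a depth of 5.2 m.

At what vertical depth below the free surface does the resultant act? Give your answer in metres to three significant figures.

γ = 1.26 × 9.81 = 12.3606 kN/m³.
The centroid lies 2.25/2 = 1.125 m below the top edge, so the centroid depth is h_c = 5.2 + 1.125 = 6.325 m.
A = 3.56 × 2.25 = 8.01 m².
Resultant F = γ·h_c·A = 12.3606 × 6.325 × 8.01 = 626.228 kN.
I_c = b·h³/12 = 3.56 × 2.25³/12 = 3.37922 m⁴.
Centre of pressure: y_p = y_c + I_c/(y_c·A) = 6.325 + 3.37922/(6.325 × 8.01) = 6.325 + 0.0666996 = 6.3917 m along the plane.

h_p = 6.39 m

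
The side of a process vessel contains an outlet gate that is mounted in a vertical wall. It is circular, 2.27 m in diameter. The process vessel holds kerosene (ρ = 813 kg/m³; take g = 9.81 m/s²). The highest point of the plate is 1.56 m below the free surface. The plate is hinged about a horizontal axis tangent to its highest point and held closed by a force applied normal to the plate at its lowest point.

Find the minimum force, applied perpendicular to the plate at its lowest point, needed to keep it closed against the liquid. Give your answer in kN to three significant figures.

P ≈ 48.1 kN

γ = ρg = 813 × 9.81 / 1000 = 7.97553 kN/m³.
The centroid is at the centre, 1.135 m below the top of the plate, so the centroid depth is h_c = 1.56 + 1.135 = 2.695 m.
A = π(1.135)² = 4.04708 m².
Resultant F = γ·h_c·A = 7.97553 × 2.695 × 4.04708 = 86.9882 kN.
I_c = πr⁴/4 = π × 1.135⁴/4 = 1.30339 m⁴.
Centre of pressure: y_p = y_c + I_c/(y_c·A) = 2.695 + 1.30339/(2.695 × 4.04708) = 2.695 + 0.119502 = 2.8145 m along the plane.
The resultant acts 1.135 + 0.119502 = 1.2545 m (along the plate) below the hinge at the top edge, so the moment about the hinge is M = F × 1.2545 = 86.9882 × 1.2545 = 109.127 kN·m.
A normal force at the bottom, 2.27 m from the hinge, must supply this moment: P = 109.127/2.27 = 48.0736 kN.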